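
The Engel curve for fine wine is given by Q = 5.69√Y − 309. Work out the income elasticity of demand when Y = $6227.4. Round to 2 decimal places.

1.60

At Y = 6227.4: Q = 140.020.
dQ/dY = 5.69/(2√Y) = 0.036052 at this income.
η = (dQ/dY)·(Y/Q) = 0.036052 × (6227.4/140.020) = 1.60.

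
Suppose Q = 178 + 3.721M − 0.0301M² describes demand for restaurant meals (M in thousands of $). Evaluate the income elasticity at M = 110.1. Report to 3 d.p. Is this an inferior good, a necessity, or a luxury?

-1.436 (inferior good)

At M = 110.1: Q = 222.8096.
dQ/dM = 3.721 − 0.0602M = -2.90702.
η = (dQ/dM)·(M/Q) = -2.90702 × (110.1/222.8096) = -1.436.
η < 0 ⇒ inferior good.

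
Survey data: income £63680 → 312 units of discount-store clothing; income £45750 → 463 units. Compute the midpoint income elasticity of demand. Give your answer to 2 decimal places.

ΔQ = 463 − 312 = 151; midpoint Q̄ = (312 + 463)/2 = 387.5.
ΔI = 45750 − 63680 = -17930; midpoint Ī = (63680 + 45750)/2 = 54715.
η = (ΔQ/Q̄) ÷ (ΔI/Ī) = (151/387.5) ÷ (-17930/54715) = -1.19.

-1.19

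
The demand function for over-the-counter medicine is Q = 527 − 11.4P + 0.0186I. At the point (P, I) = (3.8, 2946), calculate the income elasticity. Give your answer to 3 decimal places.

At P = 3.8, I = 2946: Q = 538.476.
Holding P constant, ∂Q/∂I = 0.0186.
η_I = (∂Q/∂I)·(I/Q) = 0.0186 × (2946/538.476) = 0.102.

0.102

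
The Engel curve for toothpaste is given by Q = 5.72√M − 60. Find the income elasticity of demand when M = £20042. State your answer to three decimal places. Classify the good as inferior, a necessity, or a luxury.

0.540 (necessity)

At M = 20042: Q = 749.779.
dQ/dM = 5.72/(2√M) = 0.0202021 at this income.
η = (dQ/dM)·(M/Q) = 0.0202021 × (20042/749.779) = 0.540.
Since 0 < η < 1, the good is a necessity.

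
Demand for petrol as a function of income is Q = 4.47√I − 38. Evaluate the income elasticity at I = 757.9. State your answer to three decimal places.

0.723

At I = 757.9: Q = 85.059.
dQ/dI = 4.47/(2√I) = 0.0811842 at this income.
η = (dQ/dI)·(I/Q) = 0.0811842 × (757.9/85.059) = 0.723.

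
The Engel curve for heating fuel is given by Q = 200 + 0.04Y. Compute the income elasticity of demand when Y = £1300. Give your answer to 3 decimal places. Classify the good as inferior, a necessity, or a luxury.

At Y = 1300: Q = 252.000.
dQ/dY = 0.04.
η = (dQ/dY)·(Y/Q) = 0.04 × (1300/252.000) = 0.206.
Since 0 < η < 1, the good is a necessity.

0.206 (necessity)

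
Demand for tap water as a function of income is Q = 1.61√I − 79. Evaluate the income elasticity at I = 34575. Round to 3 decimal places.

At I = 34575: Q = 220.369.
dQ/dI = 1.61/(2√I) = 0.00432927 at this income.
η = (dQ/dI)·(I/Q) = 0.00432927 × (34575/220.369) = 0.679.

0.679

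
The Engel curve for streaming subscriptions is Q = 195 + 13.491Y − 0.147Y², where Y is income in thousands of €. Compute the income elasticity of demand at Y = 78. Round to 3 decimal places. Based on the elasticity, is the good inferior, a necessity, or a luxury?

At Y = 78: Q = 352.9500.
dQ/dY = 13.491 − 0.294Y = -9.44100.
η = (dQ/dY)·(Y/Q) = -9.44100 × (78/352.9500) = -2.086.
η < 0 ⇒ inferior good.

-2.086 (inferior good)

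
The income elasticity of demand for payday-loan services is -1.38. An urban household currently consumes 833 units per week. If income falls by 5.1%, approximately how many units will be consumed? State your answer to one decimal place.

%ΔQ ≈ η × %ΔI = -1.38 × (-5.1%) = 7.038%.
New Q ≈ 833 × (1 + 0.07038) = 891.6.

891.6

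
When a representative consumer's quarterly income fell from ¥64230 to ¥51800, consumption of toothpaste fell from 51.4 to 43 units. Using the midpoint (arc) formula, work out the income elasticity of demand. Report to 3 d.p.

ΔQ = 43 − 51.4 = -8.4; midpoint Q̄ = (51.4 + 43)/2 = 47.2.
ΔI = 51800 − 64230 = -12430; midpoint Ī = (64230 + 51800)/2 = 58015.
η = (ΔQ/Q̄) ÷ (ΔI/Ī) = (-8.4/47.2) ÷ (-12430/58015) = 0.831.

0.831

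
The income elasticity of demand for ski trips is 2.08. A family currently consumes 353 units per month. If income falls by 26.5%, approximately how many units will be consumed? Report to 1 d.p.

158.4

%ΔQ ≈ η × %ΔI = 2.08 × (-26.5%) = -55.12%.
New Q ≈ 353 × (1 − 0.5512) = 158.4.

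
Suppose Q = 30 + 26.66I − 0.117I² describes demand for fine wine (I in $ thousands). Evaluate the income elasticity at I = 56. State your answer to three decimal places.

0.657

At I = 56: Q = 1156.0480.
dQ/dI = 26.66 − 0.234I = 13.55600.
η = (dQ/dI)·(I/Q) = 13.55600 × (56/1156.0480) = 0.657.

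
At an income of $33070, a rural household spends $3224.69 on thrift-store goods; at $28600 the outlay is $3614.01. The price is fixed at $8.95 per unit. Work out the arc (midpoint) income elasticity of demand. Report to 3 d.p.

-0.785

With a constant price, Q₁ = 3224.69/8.95 = 360.301 and Q₂ = 3614.01/8.95 = 403.800 (equivalently, work directly with expenditure since P cancels).
Midpoint %ΔQ = (3614.01 − 3224.69)/3419.35 = 0.11386; midpoint %ΔI = (28600 − 33070)/30835 = -0.14497.
η = 0.11386 / -0.14497 = -0.785.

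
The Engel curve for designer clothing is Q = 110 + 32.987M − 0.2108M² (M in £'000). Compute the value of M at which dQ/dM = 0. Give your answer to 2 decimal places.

78.24

dQ/dM = 32.987 − 0.4216M.
The good is inferior where dQ/dM < 0. Setting dQ/dM = 0 gives M = 32.987 / 0.4216 = 78.24.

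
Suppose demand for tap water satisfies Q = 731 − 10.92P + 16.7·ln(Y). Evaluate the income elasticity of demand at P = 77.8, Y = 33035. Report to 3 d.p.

0.303

At P = 77.8, Y = 33035: Q = 55.193.
Holding P constant, ∂Q/∂Y = 16.7/Y = 0.000505524.
η_Y = (∂Q/∂Y)·(Y/Q) = 0.000505524 × (33035/55.193) = 0.303.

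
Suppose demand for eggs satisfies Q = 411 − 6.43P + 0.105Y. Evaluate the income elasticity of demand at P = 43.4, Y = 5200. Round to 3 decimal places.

At P = 43.4, Y = 5200: Q = 677.938.
Holding P constant, ∂Q/∂Y = 0.105.
η_Y = (∂Q/∂Y)·(Y/Q) = 0.105 × (5200/677.938) = 0.805.

0.805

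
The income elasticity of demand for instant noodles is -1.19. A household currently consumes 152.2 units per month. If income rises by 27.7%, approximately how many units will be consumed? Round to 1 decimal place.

%ΔQ ≈ η × %ΔI = -1.19 × 27.7% = -32.963%.
New Q ≈ 152.2 × (1 − 0.32963) = 102.0.

102.0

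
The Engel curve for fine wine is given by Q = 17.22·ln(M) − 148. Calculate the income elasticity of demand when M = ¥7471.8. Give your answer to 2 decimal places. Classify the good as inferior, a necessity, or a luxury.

At M = 7471.8: Q = 5.583.
dQ/dM = 17.22/M = 0.00230467 at this income.
η = (dQ/dM)·(M/Q) = 0.00230467 × (7471.8/5.583) = 3.08.
Since η > 1, the good is a luxury.

3.08 (luxury)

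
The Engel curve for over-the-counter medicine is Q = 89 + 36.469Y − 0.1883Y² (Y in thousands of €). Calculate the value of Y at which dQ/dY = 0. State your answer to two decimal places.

dQ/dY = 36.469 − 0.3766Y.
The good is inferior where dQ/dY < 0. Setting dQ/dY = 0 gives Y = 36.469 / 0.3766 = 96.84.

96.84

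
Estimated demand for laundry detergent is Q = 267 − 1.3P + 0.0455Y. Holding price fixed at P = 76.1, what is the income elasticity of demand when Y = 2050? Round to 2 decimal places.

At P = 76.1, Y = 2050: Q = 261.345.
Holding P constant, ∂Q/∂Y = 0.0455.
η_Y = (∂Q/∂Y)·(Y/Q) = 0.0455 × (2050/261.345) = 0.36.

0.36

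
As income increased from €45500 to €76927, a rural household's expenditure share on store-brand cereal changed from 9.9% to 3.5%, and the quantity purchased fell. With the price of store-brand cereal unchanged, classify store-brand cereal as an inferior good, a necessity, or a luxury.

Quantity demanded falls as income rises, so η < 0.

inferior good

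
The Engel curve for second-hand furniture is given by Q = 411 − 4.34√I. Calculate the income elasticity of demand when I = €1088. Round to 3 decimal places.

-0.267

At I = 1088: Q = 267.846.
dQ/dI = -4.34/(2√I) = -0.0657878 at this income.
η = (dQ/dI)·(I/Q) = -0.0657878 × (1088/267.846) = -0.267.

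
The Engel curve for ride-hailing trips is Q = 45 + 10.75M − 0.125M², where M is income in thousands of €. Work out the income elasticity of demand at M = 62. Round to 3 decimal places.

At M = 62: Q = 231.0000.
dQ/dM = 10.75 − 0.25M = -4.75000.
η = (dQ/dM)·(M/Q) = -4.75000 × (62/231.0000) = -1.275.

-1.275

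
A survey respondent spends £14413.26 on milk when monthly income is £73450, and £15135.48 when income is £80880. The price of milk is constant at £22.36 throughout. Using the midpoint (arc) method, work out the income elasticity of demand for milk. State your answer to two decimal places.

With a constant price, Q₁ = 14413.26/22.36 = 644.600 and Q₂ = 15135.48/22.36 = 676.900 (equivalently, work directly with expenditure since P cancels).
Midpoint %ΔQ = (15135.48 − 14413.26)/14774.37 = 0.04888; midpoint %ΔI = (80880 − 73450)/77165 = 0.09629.
η = 0.04888 / 0.09629 = 0.51.

0.51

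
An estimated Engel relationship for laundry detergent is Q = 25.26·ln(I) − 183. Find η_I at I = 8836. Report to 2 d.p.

At I = 8836: Q = 46.527.
dQ/dI = 25.26/I = 0.00285876 at this income.
η = (dQ/dI)·(I/Q) = 0.00285876 × (8836/46.527) = 0.54.

0.54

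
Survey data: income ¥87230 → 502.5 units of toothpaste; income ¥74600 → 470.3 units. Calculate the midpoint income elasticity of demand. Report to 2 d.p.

0.42

ΔQ = 470.3 − 502.5 = -32.2; midpoint Q̄ = (502.5 + 470.3)/2 = 486.4.
ΔI = 74600 − 87230 = -12630; midpoint Ī = (87230 + 74600)/2 = 80915.
η = (ΔQ/Q̄) ÷ (ΔI/Ī) = (-32.2/486.4) ÷ (-12630/80915) = 0.42.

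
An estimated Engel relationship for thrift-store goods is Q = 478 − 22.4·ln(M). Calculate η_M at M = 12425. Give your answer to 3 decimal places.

-0.084

At M = 12425: Q = 266.825.
dQ/dM = -22.4/M = -0.00180282 at this income.
η = (dQ/dM)·(M/Q) = -0.00180282 × (12425/266.825) = -0.084.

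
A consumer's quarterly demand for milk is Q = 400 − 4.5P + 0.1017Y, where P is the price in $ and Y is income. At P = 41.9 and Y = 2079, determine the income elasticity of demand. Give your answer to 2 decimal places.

At P = 41.9, Y = 2079: Q = 422.884.
Holding P constant, ∂Q/∂Y = 0.1017.
η_Y = (∂Q/∂Y)·(Y/Q) = 0.1017 × (2079/422.884) = 0.50.

0.50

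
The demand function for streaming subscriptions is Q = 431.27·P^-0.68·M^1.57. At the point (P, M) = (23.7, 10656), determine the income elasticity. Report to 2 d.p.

1.57

For a multiplicative demand Q = A·P^α·M^β, the income elasticity is β everywhere.
Here β = 1.57, so η = 1.57.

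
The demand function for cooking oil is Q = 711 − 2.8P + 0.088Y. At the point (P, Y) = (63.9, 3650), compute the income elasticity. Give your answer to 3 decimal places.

At P = 63.9, Y = 3650: Q = 853.280.
Holding P constant, ∂Q/∂Y = 0.088.
η_Y = (∂Q/∂Y)·(Y/Q) = 0.088 × (3650/853.280) = 0.376.

0.376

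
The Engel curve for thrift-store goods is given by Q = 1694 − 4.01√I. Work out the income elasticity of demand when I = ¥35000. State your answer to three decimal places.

-0.397

At I = 35000: Q = 943.798.
dQ/dI = -4.01/(2√I) = -0.0107172 at this income.
η = (dQ/dI)·(I/Q) = -0.0107172 × (35000/943.798) = -0.397.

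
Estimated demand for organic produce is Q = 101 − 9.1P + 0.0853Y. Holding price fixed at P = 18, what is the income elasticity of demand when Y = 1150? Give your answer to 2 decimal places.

2.78

At P = 18, Y = 1150: Q = 35.295.
Holding P constant, ∂Q/∂Y = 0.0853.
η_Y = (∂Q/∂Y)·(Y/Q) = 0.0853 × (1150/35.295) = 2.78.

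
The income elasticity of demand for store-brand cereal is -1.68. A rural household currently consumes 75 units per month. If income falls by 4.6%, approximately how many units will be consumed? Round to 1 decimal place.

80.8

%ΔQ ≈ η × %ΔI = -1.68 × (-4.6%) = 7.728%.
New Q ≈ 75 × (1 + 0.07728) = 80.8.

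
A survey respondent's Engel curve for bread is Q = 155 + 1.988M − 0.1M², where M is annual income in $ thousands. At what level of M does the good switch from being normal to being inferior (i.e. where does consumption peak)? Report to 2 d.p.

9.94

dQ/dM = 1.988 − 0.2M.
The good is inferior where dQ/dM < 0. Setting dQ/dM = 0 gives M = 1.988 / 0.2 = 9.94.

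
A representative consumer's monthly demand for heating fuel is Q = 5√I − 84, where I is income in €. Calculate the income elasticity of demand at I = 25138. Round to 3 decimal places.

At I = 25138: Q = 708.748.
dQ/dI = 5/(2√I) = 0.0157679 at this income.
η = (dQ/dI)·(I/Q) = 0.0157679 × (25138/708.748) = 0.559.

0.559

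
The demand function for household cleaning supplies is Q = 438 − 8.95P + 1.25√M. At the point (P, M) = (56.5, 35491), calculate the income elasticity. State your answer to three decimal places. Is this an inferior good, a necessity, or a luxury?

At P = 56.5, M = 35491: Q = 167.813.
Holding P constant, ∂Q/∂M = 1.25/(2√M) = 0.00331758.
η_M = (∂Q/∂M)·(M/Q) = 0.00331758 × (35491/167.813) = 0.702.
Since 0 < η < 1, this is a necessity.

0.702 (necessity)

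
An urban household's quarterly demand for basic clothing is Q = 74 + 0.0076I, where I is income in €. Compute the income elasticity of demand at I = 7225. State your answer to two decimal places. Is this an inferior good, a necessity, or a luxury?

0.43 (necessity)

At I = 7225: Q = 128.910.
dQ/dI = 0.0076.
η = (dQ/dI)·(I/Q) = 0.0076 × (7225/128.910) = 0.43.
Since 0 < η < 1, the good is a necessity.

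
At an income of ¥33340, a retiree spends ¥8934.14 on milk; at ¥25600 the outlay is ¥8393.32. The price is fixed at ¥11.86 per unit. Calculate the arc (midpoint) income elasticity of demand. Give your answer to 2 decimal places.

With a constant price, Q₁ = 8934.14/11.86 = 753.300 and Q₂ = 8393.32/11.86 = 707.700 (equivalently, work directly with expenditure since P cancels).
Midpoint %ΔQ = (8393.32 − 8934.14)/8663.73 = -0.06242; midpoint %ΔI = (25600 − 33340)/29470 = -0.26264.
η = -0.06242 / -0.26264 = 0.24.

0.24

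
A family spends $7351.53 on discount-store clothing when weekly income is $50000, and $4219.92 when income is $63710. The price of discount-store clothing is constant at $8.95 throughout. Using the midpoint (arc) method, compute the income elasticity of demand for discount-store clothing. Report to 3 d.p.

-2.245

With a constant price, Q₁ = 7351.53/8.95 = 821.400 and Q₂ = 4219.92/8.95 = 471.499 (equivalently, work directly with expenditure since P cancels).
Midpoint %ΔQ = (4219.92 − 7351.53)/5785.73 = -0.54126; midpoint %ΔI = (63710 − 50000)/56855 = 0.24114.
η = -0.54126 / 0.24114 = -2.245.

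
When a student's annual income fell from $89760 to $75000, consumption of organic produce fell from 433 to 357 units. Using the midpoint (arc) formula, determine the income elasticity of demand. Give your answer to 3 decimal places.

1.074

ΔQ = 357 − 433 = -76; midpoint Q̄ = (433 + 357)/2 = 395.
ΔI = 75000 − 89760 = -14760; midpoint Ī = (89760 + 75000)/2 = 82380.
η = (ΔQ/Q̄) ÷ (ΔI/Ī) = (-76/395) ÷ (-14760/82380) = 1.074.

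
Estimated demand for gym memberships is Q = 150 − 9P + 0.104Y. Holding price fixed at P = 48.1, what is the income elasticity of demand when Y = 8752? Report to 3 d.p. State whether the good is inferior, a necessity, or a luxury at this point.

1.451 (luxury)

At P = 48.1, Y = 8752: Q = 627.308.
Holding P constant, ∂Q/∂Y = 0.104.
η_Y = (∂Q/∂Y)·(Y/Q) = 0.104 × (8752/627.308) = 1.451.
Since η > 1, this is a luxury.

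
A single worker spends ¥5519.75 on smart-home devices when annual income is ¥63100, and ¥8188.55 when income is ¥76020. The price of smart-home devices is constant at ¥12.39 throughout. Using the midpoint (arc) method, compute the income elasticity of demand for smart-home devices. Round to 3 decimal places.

2.096

With a constant price, Q₁ = 5519.75/12.39 = 445.500 and Q₂ = 8188.55/12.39 = 660.900 (equivalently, work directly with expenditure since P cancels).
Midpoint %ΔQ = (8188.55 − 5519.75)/6854.15 = 0.38937; midpoint %ΔI = (76020 − 63100)/69560 = 0.18574.
η = 0.38937 / 0.18574 = 2.096.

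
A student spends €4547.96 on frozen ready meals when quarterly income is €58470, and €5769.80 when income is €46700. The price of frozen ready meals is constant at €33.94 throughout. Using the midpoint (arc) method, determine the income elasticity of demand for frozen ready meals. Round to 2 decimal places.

-1.06

With a constant price, Q₁ = 4547.96/33.94 = 134.000 and Q₂ = 5769.80/33.94 = 170.000 (equivalently, work directly with expenditure since P cancels).
Midpoint %ΔQ = (5769.80 − 4547.96)/5158.88 = 0.23684; midpoint %ΔI = (46700 − 58470)/52585 = -0.22383.
η = 0.23684 / -0.22383 = -1.06.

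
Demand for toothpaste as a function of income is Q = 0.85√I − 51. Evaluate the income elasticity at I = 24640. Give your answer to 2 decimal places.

0.81

At I = 24640: Q = 82.426.
dQ/dI = 0.85/(2√I) = 0.0027075 at this income.
η = (dQ/dI)·(I/Q) = 0.0027075 × (24640/82.426) = 0.81.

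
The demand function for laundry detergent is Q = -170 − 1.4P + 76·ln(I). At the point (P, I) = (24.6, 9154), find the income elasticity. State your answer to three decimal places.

0.155

At P = 24.6, I = 9154: Q = 488.828.
Holding P constant, ∂Q/∂I = 76/I = 0.00830238.
η_I = (∂Q/∂I)·(I/Q) = 0.00830238 × (9154/488.828) = 0.155.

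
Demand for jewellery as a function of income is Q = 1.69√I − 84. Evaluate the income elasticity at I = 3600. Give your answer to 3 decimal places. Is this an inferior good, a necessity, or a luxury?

At I = 3600: Q = 17.400.
dQ/dI = 1.69/(2√I) = 0.0140833 at this income.
η = (dQ/dI)·(I/Q) = 0.0140833 × (3600/17.400) = 2.914.
Since η > 1, the good is a luxury.

2.914 (luxury)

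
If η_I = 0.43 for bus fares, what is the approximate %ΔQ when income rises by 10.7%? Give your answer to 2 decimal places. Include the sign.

%ΔQ ≈ η × %ΔI = 0.43 × 10.7% = 4.60%.

4.60%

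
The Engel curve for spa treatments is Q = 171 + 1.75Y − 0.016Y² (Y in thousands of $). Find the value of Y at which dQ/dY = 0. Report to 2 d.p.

dQ/dY = 1.75 − 0.032Y.
The good is inferior where dQ/dY < 0. Setting dQ/dY = 0 gives Y = 1.75 / 0.032 = 54.69.

54.69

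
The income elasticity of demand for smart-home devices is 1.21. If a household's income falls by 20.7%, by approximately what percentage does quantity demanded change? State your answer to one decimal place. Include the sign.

%ΔQ ≈ η × %ΔI = 1.21 × (-20.7%) = -25.0%.

-25.0%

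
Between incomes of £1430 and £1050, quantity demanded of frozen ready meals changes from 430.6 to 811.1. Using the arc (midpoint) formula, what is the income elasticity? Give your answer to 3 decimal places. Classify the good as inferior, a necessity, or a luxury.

-2.000 (inferior good)

ΔQ = 811.1 − 430.6 = 380.5; midpoint Q̄ = (430.6 + 811.1)/2 = 620.85.
ΔI = 1050 − 1430 = -380; midpoint Ī = (1430 + 1050)/2 = 1240.
η = (ΔQ/Q̄) ÷ (ΔI/Ī) = (380.5/620.85) ÷ (-380/1240) = -2.000.
η < 0 ⇒ inferior good.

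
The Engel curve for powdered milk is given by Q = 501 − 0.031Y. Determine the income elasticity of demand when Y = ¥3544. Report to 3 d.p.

At Y = 3544: Q = 391.136.
dQ/dY = −0.031.
η = (dQ/dY)·(Y/Q) = -0.031 × (3544/391.136) = -0.281.

-0.281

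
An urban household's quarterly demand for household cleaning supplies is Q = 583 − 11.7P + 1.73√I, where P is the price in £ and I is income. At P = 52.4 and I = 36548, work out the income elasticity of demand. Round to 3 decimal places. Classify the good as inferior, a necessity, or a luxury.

0.550 (necessity)

At P = 52.4, I = 36548: Q = 300.653.
Holding P constant, ∂Q/∂I = 1.73/(2√I) = 0.00452464.
η_I = (∂Q/∂I)·(I/Q) = 0.00452464 × (36548/300.653) = 0.550.
Since 0 < η < 1, this is a necessity.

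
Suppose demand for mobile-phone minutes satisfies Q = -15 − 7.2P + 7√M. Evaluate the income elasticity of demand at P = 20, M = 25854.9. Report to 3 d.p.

0.582

At P = 20, M = 25854.9: Q = 966.562.
Holding P constant, ∂Q/∂M = 7/(2√M) = 0.0217669.
η_M = (∂Q/∂M)·(M/Q) = 0.0217669 × (25854.9/966.562) = 0.582.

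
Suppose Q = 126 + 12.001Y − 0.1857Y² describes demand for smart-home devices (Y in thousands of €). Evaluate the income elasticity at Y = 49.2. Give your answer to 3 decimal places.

-1.156

At Y = 49.2: Q = 266.9364.
dQ/dY = 12.001 − 0.3714Y = -6.27188.
η = (dQ/dY)·(Y/Q) = -6.27188 × (49.2/266.9364) = -1.156.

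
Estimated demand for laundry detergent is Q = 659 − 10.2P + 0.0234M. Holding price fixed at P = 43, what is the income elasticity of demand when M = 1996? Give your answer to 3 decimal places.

At P = 43, M = 1996: Q = 267.106.
Holding P constant, ∂Q/∂M = 0.0234.
η_M = (∂Q/∂M)·(M/Q) = 0.0234 × (1996/267.106) = 0.175.

0.175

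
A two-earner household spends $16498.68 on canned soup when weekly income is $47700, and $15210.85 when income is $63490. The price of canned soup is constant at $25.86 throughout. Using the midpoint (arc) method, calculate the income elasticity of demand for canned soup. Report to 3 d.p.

With a constant price, Q₁ = 16498.68/25.86 = 638.000 and Q₂ = 15210.85/25.86 = 588.200 (equivalently, work directly with expenditure since P cancels).
Midpoint %ΔQ = (15210.85 − 16498.68)/15854.77 = -0.08123; midpoint %ΔI = (63490 − 47700)/55595 = 0.28402.
η = -0.08123 / 0.28402 = -0.286.

-0.286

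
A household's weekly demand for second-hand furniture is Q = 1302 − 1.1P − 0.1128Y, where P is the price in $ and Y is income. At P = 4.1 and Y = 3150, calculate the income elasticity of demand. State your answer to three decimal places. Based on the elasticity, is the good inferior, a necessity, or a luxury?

-0.377 (inferior good)

At P = 4.1, Y = 3150: Q = 942.170.
Holding P constant, ∂Q/∂Y = −0.1128.
η_Y = (∂Q/∂Y)·(Y/Q) = -0.1128 × (3150/942.170) = -0.377.
Since η < 0, this is an inferior good.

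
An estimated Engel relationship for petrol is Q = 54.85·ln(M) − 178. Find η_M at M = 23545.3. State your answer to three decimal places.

At M = 23545.3: Q = 374.157.
dQ/dM = 54.85/M = 0.00232955 at this income.
η = (dQ/dM)·(M/Q) = 0.00232955 × (23545.3/374.157) = 0.147.

0.147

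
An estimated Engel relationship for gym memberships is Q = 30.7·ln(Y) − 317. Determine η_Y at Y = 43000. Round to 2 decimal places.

2.91

At Y = 43000: Q = 10.537.
dQ/dY = 30.7/Y = 0.000713953 at this income.
η = (dQ/dY)·(Y/Q) = 0.000713953 × (43000/10.537) = 2.91.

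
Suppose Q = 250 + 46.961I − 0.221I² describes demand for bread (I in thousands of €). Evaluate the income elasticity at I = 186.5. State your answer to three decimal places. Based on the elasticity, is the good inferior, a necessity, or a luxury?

At I = 186.5: Q = 1321.3492.
dQ/dI = 46.961 − 0.442I = -35.47200.
η = (dQ/dI)·(I/Q) = -35.47200 × (186.5/1321.3492) = -5.007.
η < 0 ⇒ inferior good.

-5.007 (inferior good)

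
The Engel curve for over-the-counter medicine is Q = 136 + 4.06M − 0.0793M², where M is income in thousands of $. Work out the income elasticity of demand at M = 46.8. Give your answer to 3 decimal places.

-1.033

At M = 46.8: Q = 152.3220.
dQ/dM = 4.06 − 0.1586M = -3.36248.
η = (dQ/dM)·(M/Q) = -3.36248 × (46.8/152.3220) = -1.033.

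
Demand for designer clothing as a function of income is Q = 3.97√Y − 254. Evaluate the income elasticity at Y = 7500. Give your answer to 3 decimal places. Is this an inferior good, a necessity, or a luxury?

At Y = 7500: Q = 89.812.
dQ/dY = 3.97/(2√Y) = 0.0229208 at this income.
η = (dQ/dY)·(Y/Q) = 0.0229208 × (7500/89.812) = 1.914.
Since η > 1, the good is a luxury.

1.914 (luxury)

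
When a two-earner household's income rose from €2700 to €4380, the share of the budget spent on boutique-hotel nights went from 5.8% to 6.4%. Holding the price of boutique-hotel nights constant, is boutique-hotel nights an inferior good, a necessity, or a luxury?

The budget share rises as income rises, so η > 1.

luxury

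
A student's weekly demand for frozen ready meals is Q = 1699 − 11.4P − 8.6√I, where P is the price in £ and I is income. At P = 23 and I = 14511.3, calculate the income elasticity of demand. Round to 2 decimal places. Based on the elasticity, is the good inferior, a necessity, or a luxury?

At P = 23, I = 14511.3: Q = 400.819.
Holding P constant, ∂Q/∂I = -8.6/(2√I) = -0.0356957.
η_I = (∂Q/∂I)·(I/Q) = -0.0356957 × (14511.3/400.819) = -1.29.
Since η < 0, this is an inferior good.

-1.29 (inferior good)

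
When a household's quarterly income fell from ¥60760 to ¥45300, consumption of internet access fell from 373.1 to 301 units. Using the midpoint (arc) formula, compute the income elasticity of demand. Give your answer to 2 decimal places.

ΔQ = 301 − 373.1 = -72.1; midpoint Q̄ = (373.1 + 301)/2 = 337.05.
ΔI = 45300 − 60760 = -15460; midpoint Ī = (60760 + 45300)/2 = 53030.
η = (ΔQ/Q̄) ÷ (ΔI/Ī) = (-72.1/337.05) ÷ (-15460/53030) = 0.73.

0.73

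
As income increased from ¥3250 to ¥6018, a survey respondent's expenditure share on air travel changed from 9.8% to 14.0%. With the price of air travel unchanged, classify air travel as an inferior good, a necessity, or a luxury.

The budget share rises as income rises, so η > 1.

luxury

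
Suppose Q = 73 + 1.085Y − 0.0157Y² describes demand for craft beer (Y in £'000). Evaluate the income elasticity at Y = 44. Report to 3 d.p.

-0.144

At Y = 44: Q = 90.3448.
dQ/dY = 1.085 − 0.0314Y = -0.29660.
η = (dQ/dY)·(Y/Q) = -0.29660 × (44/90.3448) = -0.144.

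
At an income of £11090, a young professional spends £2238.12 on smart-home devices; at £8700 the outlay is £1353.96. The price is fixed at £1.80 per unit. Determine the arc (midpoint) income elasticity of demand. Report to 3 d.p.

2.038

With a constant price, Q₁ = 2238.12/1.80 = 1243.400 and Q₂ = 1353.96/1.80 = 752.200 (equivalently, work directly with expenditure since P cancels).
Midpoint %ΔQ = (1353.96 − 2238.12)/1796.04 = -0.49228; midpoint %ΔI = (8700 − 11090)/9895 = -0.24154.
η = -0.49228 / -0.24154 = 2.038.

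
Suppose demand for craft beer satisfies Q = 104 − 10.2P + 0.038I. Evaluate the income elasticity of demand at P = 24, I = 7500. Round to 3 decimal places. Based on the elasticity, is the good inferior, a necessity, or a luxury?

At P = 24, I = 7500: Q = 144.200.
Holding P constant, ∂Q/∂I = 0.038.
η_I = (∂Q/∂I)·(I/Q) = 0.038 × (7500/144.200) = 1.976.
Since η > 1, this is a luxury.

1.976 (luxury)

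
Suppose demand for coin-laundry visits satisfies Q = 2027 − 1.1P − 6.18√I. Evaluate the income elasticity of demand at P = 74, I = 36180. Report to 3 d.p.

At P = 74, I = 36180: Q = 770.100.
Holding P constant, ∂Q/∂I = -6.18/(2√I) = -0.0162452.
η_I = (∂Q/∂I)·(I/Q) = -0.0162452 × (36180/770.100) = -0.763.

-0.763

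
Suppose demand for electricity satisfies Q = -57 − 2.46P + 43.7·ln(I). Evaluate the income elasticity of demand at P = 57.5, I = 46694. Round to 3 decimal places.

At P = 57.5, I = 46694: Q = 271.385.
Holding P constant, ∂Q/∂I = 43.7/I = 0.00093588.
η_I = (∂Q/∂I)·(I/Q) = 0.00093588 × (46694/271.385) = 0.161.

0.161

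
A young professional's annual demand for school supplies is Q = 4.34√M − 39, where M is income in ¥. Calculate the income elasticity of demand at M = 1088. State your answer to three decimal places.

0.687

At M = 1088: Q = 104.154.
dQ/dM = 4.34/(2√M) = 0.0657878 at this income.
η = (dQ/dM)·(M/Q) = 0.0657878 × (1088/104.154) = 0.687.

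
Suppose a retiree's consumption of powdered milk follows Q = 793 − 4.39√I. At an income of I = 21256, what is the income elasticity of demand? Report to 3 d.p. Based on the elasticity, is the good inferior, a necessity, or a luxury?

At I = 21256: Q = 152.963.
dQ/dI = -4.39/(2√I) = -0.0150555 at this income.
η = (dQ/dI)·(I/Q) = -0.0150555 × (21256/152.963) = -2.092.
Since η < 0, the good is an inferior good.

-2.092 (inferior good)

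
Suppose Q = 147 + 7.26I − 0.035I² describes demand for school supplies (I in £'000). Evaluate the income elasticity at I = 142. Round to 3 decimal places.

At I = 142: Q = 472.1800.
dQ/dI = 7.26 − 0.07I = -2.68000.
η = (dQ/dI)·(I/Q) = -2.68000 × (142/472.1800) = -0.806.

-0.806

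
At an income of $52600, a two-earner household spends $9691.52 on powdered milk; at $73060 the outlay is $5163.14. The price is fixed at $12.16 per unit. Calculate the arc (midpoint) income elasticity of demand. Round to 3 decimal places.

With a constant price, Q₁ = 9691.52/12.16 = 797.000 and Q₂ = 5163.14/12.16 = 424.600 (equivalently, work directly with expenditure since P cancels).
Midpoint %ΔQ = (5163.14 − 9691.52)/7427.33 = -0.60969; midpoint %ΔI = (73060 − 52600)/62830 = 0.32564.
η = -0.60969 / 0.32564 = -1.872.

-1.872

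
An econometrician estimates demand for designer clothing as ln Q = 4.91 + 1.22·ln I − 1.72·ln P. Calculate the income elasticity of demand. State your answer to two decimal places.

In a log-linear demand, the coefficient on ln I is the income elasticity.
So η = 1.22.

1.22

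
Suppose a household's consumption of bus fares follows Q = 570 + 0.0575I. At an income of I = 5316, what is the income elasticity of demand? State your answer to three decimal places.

At I = 5316: Q = 875.670.
dQ/dI = 0.0575.
η = (dQ/dI)·(I/Q) = 0.0575 × (5316/875.670) = 0.349.

0.349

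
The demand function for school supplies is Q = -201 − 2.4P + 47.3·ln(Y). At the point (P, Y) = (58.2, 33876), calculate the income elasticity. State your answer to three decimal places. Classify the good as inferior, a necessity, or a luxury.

0.310 (necessity)

At P = 58.2, Y = 33876: Q = 152.681.
Holding P constant, ∂Q/∂Y = 47.3/Y = 0.00139627.
η_Y = (∂Q/∂Y)·(Y/Q) = 0.00139627 × (33876/152.681) = 0.310.
Since 0 < η < 1, this is a necessity.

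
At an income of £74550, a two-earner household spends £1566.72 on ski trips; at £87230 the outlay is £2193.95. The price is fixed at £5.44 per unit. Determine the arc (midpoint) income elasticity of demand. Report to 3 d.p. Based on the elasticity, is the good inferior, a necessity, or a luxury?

With a constant price, Q₁ = 1566.72/5.44 = 288.000 and Q₂ = 2193.95/5.44 = 403.300 (equivalently, work directly with expenditure since P cancels).
Midpoint %ΔQ = (2193.95 − 1566.72)/1880.34 = 0.33357; midpoint %ΔI = (87230 − 74550)/80890 = 0.15676.
η = 0.33357 / 0.15676 = 2.128.
η > 1 ⇒ luxury.

2.128 (luxury)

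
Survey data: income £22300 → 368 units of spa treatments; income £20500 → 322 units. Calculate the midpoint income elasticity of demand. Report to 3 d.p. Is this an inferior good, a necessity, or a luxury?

1.585 (luxury)

ΔQ = 322 − 368 = -46; midpoint Q̄ = (368 + 322)/2 = 345.
ΔI = 20500 − 22300 = -1800; midpoint Ī = (22300 + 20500)/2 = 21400.
η = (ΔQ/Q̄) ÷ (ΔI/Ī) = (-46/345) ÷ (-1800/21400) = 1.585.
η > 1 ⇒ luxury.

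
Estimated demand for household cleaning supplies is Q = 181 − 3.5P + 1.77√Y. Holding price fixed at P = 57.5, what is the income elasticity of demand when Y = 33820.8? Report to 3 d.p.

0.533

At P = 57.5, Y = 33820.8: Q = 305.261.
Holding P constant, ∂Q/∂Y = 1.77/(2√Y) = 0.00481228.
η_Y = (∂Q/∂Y)·(Y/Q) = 0.00481228 × (33820.8/305.261) = 0.533.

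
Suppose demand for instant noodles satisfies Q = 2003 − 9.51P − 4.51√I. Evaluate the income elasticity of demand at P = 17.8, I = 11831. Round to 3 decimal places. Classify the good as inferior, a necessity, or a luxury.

-0.183 (inferior good)

At P = 17.8, I = 11831: Q = 1343.167.
Holding P constant, ∂Q/∂I = -4.51/(2√I) = -0.0207317.
η_I = (∂Q/∂I)·(I/Q) = -0.0207317 × (11831/1343.167) = -0.183.
Since η < 0, this is an inferior good.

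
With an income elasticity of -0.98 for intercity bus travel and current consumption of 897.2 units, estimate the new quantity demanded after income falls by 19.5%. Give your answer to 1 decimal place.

1068.7

%ΔQ ≈ η × %ΔI = -0.98 × (-19.5%) = 19.11%.
New Q ≈ 897.2 × (1 + 0.1911) = 1068.7.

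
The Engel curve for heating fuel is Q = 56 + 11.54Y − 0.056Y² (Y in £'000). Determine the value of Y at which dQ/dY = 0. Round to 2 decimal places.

103.04

dQ/dY = 11.54 − 0.112Y.
The good is inferior where dQ/dY < 0. Setting dQ/dY = 0 gives Y = 11.54 / 0.112 = 103.04.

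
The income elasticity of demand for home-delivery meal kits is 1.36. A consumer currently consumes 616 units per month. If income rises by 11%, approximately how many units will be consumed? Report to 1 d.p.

708.2

%ΔQ ≈ η × %ΔI = 1.36 × 11% = 14.96%.
New Q ≈ 616 × (1 + 0.1496) = 708.2.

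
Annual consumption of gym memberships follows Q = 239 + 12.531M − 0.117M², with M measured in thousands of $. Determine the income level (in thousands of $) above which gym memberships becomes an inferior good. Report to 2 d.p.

dQ/dM = 12.531 − 0.234M.
The good is inferior where dQ/dM < 0. Setting dQ/dM = 0 gives M = 12.531 / 0.234 = 53.55.

53.55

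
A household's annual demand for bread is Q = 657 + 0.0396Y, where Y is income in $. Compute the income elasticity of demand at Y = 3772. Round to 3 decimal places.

0.185

At Y = 3772: Q = 806.371.
dQ/dY = 0.0396.
η = (dQ/dY)·(Y/Q) = 0.0396 × (3772/806.371) = 0.185.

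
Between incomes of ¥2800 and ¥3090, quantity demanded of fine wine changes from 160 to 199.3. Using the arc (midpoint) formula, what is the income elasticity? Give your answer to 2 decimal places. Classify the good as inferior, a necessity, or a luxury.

2.22 (luxury)

ΔQ = 199.3 − 160 = 39.3; midpoint Q̄ = (160 + 199.3)/2 = 179.65.
ΔI = 3090 − 2800 = 290; midpoint Ī = (2800 + 3090)/2 = 2945.
η = (ΔQ/Q̄) ÷ (ΔI/Ī) = (39.3/179.65) ÷ (290/2945) = 2.22.
η > 1 ⇒ luxury.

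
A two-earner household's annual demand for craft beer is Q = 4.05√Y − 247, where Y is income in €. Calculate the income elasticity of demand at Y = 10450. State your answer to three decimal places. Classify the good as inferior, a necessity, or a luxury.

At Y = 10450: Q = 167.012.
dQ/dY = 4.05/(2√Y) = 0.0198092 at this income.
η = (dQ/dY)·(Y/Q) = 0.0198092 × (10450/167.012) = 1.239.
Since η > 1, the good is a luxury.

1.239 (luxury)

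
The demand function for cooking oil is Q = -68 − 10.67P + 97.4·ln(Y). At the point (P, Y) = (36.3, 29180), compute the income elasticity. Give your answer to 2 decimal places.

0.18

At P = 36.3, Y = 29180: Q = 546.072.
Holding P constant, ∂Q/∂Y = 97.4/Y = 0.0033379.
η_Y = (∂Q/∂Y)·(Y/Q) = 0.0033379 × (29180/546.072) = 0.18.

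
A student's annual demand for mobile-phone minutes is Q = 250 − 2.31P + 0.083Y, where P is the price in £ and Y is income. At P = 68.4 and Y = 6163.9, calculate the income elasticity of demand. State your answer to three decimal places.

At P = 68.4, Y = 6163.9: Q = 603.600.
Holding P constant, ∂Q/∂Y = 0.083.
η_Y = (∂Q/∂Y)·(Y/Q) = 0.083 × (6163.9/603.600) = 0.848.

0.848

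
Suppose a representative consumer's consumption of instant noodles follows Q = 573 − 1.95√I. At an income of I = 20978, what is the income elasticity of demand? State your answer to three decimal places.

At I = 20978: Q = 290.566.
dQ/dI = -1.95/(2√I) = -0.00673167 at this income.
η = (dQ/dI)·(I/Q) = -0.00673167 × (20978/290.566) = -0.486.

-0.486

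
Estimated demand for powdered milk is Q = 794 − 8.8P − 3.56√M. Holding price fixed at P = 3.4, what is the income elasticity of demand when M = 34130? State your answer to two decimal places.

At P = 3.4, M = 34130: Q = 106.395.
Holding P constant, ∂Q/∂M = -3.56/(2√M) = -0.009635.
η_M = (∂Q/∂M)·(M/Q) = -0.009635 × (34130/106.395) = -3.09.

-3.09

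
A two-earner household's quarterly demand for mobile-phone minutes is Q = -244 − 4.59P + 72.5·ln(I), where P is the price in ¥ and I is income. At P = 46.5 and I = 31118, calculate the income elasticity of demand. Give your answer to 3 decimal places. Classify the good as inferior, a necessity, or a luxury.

0.248 (necessity)

At P = 46.5, I = 31118: Q = 292.617.
Holding P constant, ∂Q/∂I = 72.5/I = 0.00232984.
η_I = (∂Q/∂I)·(I/Q) = 0.00232984 × (31118/292.617) = 0.248.
Since 0 < η < 1, this is a necessity.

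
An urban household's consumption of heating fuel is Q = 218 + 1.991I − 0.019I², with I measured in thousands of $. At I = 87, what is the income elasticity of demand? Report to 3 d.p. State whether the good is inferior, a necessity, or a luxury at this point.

At I = 87: Q = 247.4060.
dQ/dI = 1.991 − 0.038I = -1.31500.
η = (dQ/dI)·(I/Q) = -1.31500 × (87/247.4060) = -0.462.
η < 0 ⇒ inferior good.

-0.462 (inferior good)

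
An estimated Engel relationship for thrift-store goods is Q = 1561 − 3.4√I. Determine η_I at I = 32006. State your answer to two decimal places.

-0.32

At I = 32006: Q = 952.732.
dQ/dI = -3.4/(2√I) = -0.0095024 at this income.
η = (dQ/dI)·(I/Q) = -0.0095024 × (32006/952.732) = -0.32.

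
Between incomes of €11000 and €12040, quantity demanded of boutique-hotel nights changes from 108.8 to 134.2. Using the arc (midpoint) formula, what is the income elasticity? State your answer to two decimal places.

2.32

ΔQ = 134.2 − 108.8 = 25.4; midpoint Q̄ = (108.8 + 134.2)/2 = 121.5.
ΔI = 12040 − 11000 = 1040; midpoint Ī = (11000 + 12040)/2 = 11520.
η = (ΔQ/Q̄) ÷ (ΔI/Ī) = (25.4/121.5) ÷ (1040/11520) = 2.32.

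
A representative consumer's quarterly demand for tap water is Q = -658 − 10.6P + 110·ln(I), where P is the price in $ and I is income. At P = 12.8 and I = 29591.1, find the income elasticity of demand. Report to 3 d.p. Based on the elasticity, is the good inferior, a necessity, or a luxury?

0.325 (necessity)

At P = 12.8, I = 29591.1: Q = 338.795.
Holding P constant, ∂Q/∂I = 110/I = 0.00371733.
η_I = (∂Q/∂I)·(I/Q) = 0.00371733 × (29591.1/338.795) = 0.325.
Since 0 < η < 1, this is a necessity.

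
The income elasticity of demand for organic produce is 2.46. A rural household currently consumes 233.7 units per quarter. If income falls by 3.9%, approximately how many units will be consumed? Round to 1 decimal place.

%ΔQ ≈ η × %ΔI = 2.46 × (-3.9%) = -9.594%.
New Q ≈ 233.7 × (1 − 0.09594) = 211.3.

211.3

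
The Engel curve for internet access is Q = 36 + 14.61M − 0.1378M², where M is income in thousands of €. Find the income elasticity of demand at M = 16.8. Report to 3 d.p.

At M = 16.8: Q = 242.5553.
dQ/dM = 14.61 − 0.2756M = 9.97992.
η = (dQ/dM)·(M/Q) = 9.97992 × (16.8/242.5553) = 0.691.

0.691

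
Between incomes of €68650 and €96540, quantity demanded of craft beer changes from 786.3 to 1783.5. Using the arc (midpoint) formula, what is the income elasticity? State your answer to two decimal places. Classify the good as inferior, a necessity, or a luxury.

2.30 (luxury)

ΔQ = 1783.5 − 786.3 = 997.2; midpoint Q̄ = (786.3 + 1783.5)/2 = 1284.9.
ΔI = 96540 − 68650 = 27890; midpoint Ī = (68650 + 96540)/2 = 82595.
η = (ΔQ/Q̄) ÷ (ΔI/Ī) = (997.2/1284.9) ÷ (27890/82595) = 2.30.
η > 1 ⇒ luxury.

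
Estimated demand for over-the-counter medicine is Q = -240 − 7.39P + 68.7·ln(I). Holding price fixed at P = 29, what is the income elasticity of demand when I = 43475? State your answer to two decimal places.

At P = 29, I = 43475: Q = 279.402.
Holding P constant, ∂Q/∂I = 68.7/I = 0.00158022.
η_I = (∂Q/∂I)·(I/Q) = 0.00158022 × (43475/279.402) = 0.25.

0.25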